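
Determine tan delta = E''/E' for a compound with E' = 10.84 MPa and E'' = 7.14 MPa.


tan delta = E'' / E'
= 7.14 / 10.84
= 0.6587

tan delta = 0.6587


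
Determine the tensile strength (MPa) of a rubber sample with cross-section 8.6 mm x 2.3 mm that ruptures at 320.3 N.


Area = width * thickness = 8.6 * 2.3 = 19.78 mm^2
TS = force / area = 320.3 / 19.78 = 16.19 MPa

16.19 MPa


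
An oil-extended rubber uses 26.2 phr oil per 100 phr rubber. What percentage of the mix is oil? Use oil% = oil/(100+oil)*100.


Oil % = oil / (100 + oil) * 100
= 26.2 / (100 + 26.2) * 100
= 26.2 / 126.2 * 100
= 20.76%

20.76%


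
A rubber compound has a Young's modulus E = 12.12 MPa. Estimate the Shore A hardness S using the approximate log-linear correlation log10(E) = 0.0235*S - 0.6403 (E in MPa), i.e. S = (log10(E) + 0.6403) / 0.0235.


log10(E) = 0.0235*S - 0.6403  =>  S = (log10(E) + 0.6403) / 0.0235
log10(12.12) = 1.083503
S = (1.083503 + 0.6403) / 0.0235 = 1.723803 / 0.0235
S = 73.4

Shore A = 73.4


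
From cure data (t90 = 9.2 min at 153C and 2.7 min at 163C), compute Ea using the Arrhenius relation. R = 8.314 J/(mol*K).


T1 = 426.15 K, T2 = 436.15 K
1/T1 - 1/T2 = 5.3802e-05
ln(t1/t2) = ln(9.2/2.7) = 1.2260
Ea = 8.314 * 1.2260 / 5.3802e-05 = 189444.3921 J/mol
Ea = 189.44 kJ/mol

189.44 kJ/mol


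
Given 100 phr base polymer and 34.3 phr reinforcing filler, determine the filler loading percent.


Filler % = filler / (rubber + filler) * 100
= 34.3 / (100 + 34.3) * 100
= 34.3 / 134.3 * 100
= 25.54%

25.54%


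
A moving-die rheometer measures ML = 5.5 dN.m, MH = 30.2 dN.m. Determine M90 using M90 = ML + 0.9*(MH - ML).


M90 = ML + 0.9 * (MH - ML)
M90 = 5.5 + 0.9 * (30.2 - 5.5)
M90 = 5.5 + 0.9 * 24.7
M90 = 27.73 dN.m

27.73 dN.m


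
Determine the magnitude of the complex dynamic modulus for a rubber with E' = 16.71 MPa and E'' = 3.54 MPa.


|E*| = sqrt(E'^2 + E''^2)
= sqrt(16.71^2 + 3.54^2)
= sqrt(279.2241 + 12.5316)
= 17.081 MPa

17.081 MPa


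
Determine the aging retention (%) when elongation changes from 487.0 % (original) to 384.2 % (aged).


Retention = aged / original * 100
= 384.2 / 487.0 * 100
= 78.9%

78.9%


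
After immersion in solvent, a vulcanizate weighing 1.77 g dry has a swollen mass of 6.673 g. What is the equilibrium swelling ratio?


Q = W_swollen / W_dry
Q = 6.673 / 1.77
Q = 3.77

Q = 3.77


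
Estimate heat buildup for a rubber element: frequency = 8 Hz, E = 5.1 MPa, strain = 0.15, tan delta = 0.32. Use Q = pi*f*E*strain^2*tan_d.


Q = pi * f * E * strain^2 * tan_d
= pi * 8 * 5.1 * 0.15^2 * 0.32
= pi * 8 * 5.1 * 0.0225 * 0.32
= 0.9229

Q = 0.9229


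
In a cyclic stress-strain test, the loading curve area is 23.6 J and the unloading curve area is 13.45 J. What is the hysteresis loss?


Hysteresis loss = loading - unloading
= 23.6 - 13.45
= 10.15 J

10.15 J


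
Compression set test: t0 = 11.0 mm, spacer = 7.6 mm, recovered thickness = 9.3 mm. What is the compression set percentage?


CS = (t0 - recovered) / (t0 - ts) * 100
= (11.0 - 9.3) / (11.0 - 7.6) * 100
= 1.7 / 3.4 * 100
= 50.0%

50.0%


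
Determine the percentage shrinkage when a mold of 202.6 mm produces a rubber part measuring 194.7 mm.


Shrinkage = (mold - part) / mold * 100
= (202.6 - 194.7) / 202.6 * 100
= 7.9 / 202.6 * 100
= 3.9%

3.9%


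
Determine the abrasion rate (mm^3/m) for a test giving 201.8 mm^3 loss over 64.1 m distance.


Rate = volume_loss / distance
= 201.8 / 64.1
= 3.148 mm^3/m

3.148 mm^3/m


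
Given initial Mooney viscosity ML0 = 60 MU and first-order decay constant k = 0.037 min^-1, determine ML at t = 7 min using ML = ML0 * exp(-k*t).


ML = ML0 * exp(-k * t)
ML = 60 * exp(-0.037 * 7)
ML = 60 * 0.7718
ML = 46.31 MU

46.31 MU


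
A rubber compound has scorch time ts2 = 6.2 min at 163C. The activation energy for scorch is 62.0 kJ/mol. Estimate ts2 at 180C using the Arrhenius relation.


Convert temperatures: T1 = 163 + 273.15 = 436.15 K, T2 = 180 + 273.15 = 453.15 K
ts2_new = 6.2 * exp(62000 / 8.314 * (1/453.15 - 1/436.15))
1/T2 - 1/T1 = -8.6014e-05
ts2_new = 3.26 min

3.26 min


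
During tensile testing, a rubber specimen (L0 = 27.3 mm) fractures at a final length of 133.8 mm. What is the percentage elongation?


Elongation = (Lf - L0) / L0 * 100
= (133.8 - 27.3) / 27.3 * 100
= 106.5 / 27.3 * 100
= 390.1%

390.1%


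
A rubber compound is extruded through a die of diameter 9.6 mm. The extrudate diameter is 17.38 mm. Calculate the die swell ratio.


Die swell ratio = D_extrudate / D_die
= 17.38 / 9.6
= 1.81

Die swell = 1.81


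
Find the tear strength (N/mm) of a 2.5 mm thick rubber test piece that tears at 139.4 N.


Tear strength = force / thickness
= 139.4 / 2.5
= 55.76 N/mm

55.76 N/mm


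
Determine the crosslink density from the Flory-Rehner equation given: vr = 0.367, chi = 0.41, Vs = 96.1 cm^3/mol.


ln(1 - vr) = ln(1 - 0.367) = -0.4573
Numerator = -((-0.4573) + 0.367 + 0.41 * 0.367^2) = 0.0351
Denominator = 96.1 * (0.367^(1/3) - 0.367/2) = 51.1694
nu = 0.0351 / 51.1694 = 6.8522e-04 mol/cm^3

6.8522e-04 mol/cm^3


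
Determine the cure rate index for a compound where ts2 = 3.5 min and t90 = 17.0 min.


CRI = 100 / (t90 - ts2)
= 100 / (17.0 - 3.5)
= 100 / 13.5
= 7.41 min^-1

7.41 min^-1


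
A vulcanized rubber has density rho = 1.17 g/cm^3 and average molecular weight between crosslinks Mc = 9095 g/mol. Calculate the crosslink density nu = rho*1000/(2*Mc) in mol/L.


nu = rho * 1000 / (2 * Mc)
nu = 1.17 * 1000 / (2 * 9095)
nu = 1170.0 / 18190
nu = 0.0643 mol/L

0.0643 mol/L


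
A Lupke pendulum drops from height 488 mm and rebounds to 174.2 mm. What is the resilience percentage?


Resilience = h_rebound / h_drop * 100
= 174.2 / 488 * 100
= 35.7%

35.7%


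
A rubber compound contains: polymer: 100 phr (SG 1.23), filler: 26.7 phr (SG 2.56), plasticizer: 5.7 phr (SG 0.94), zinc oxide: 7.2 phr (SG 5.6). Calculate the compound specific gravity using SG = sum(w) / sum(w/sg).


Sum of weights = 139.6
Volume contributions:
  polymer: 100/1.23 = 81.3008
  filler: 26.7/2.56 = 10.4297
  plasticizer: 5.7/0.94 = 6.0638
  zinc oxide: 7.2/5.6 = 1.2857
Sum of volumes = 99.0800
SG = 139.6 / 99.0800 = 1.409

SG = 1.409


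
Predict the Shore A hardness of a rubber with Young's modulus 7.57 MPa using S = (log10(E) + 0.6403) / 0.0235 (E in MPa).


log10(E) = 0.0235*S - 0.6403  =>  S = (log10(E) + 0.6403) / 0.0235
log10(7.57) = 0.879096
S = (0.879096 + 0.6403) / 0.0235 = 1.519396 / 0.0235
S = 64.7

Shore A = 64.7


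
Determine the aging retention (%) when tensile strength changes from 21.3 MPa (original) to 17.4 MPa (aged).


Retention = aged / original * 100
= 17.4 / 21.3 * 100
= 81.7%

81.7%


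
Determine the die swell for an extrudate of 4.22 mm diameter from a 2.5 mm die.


Die swell ratio = D_extrudate / D_die
= 4.22 / 2.5
= 1.688

Die swell = 1.688


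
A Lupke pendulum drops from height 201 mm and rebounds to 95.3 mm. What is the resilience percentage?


Resilience = h_rebound / h_drop * 100
= 95.3 / 201 * 100
= 47.4%

47.4%


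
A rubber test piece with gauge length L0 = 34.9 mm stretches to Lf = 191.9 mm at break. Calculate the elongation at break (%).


Elongation = (Lf - L0) / L0 * 100
= (191.9 - 34.9) / 34.9 * 100
= 157.0 / 34.9 * 100
= 449.9%

449.9%


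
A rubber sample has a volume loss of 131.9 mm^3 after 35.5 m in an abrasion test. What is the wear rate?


Rate = volume_loss / distance
= 131.9 / 35.5
= 3.715 mm^3/m

3.715 mm^3/m


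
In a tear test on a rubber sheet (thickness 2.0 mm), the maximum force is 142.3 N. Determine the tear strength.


Tear strength = force / thickness
= 142.3 / 2.0
= 71.15 N/mm

71.15 N/mm


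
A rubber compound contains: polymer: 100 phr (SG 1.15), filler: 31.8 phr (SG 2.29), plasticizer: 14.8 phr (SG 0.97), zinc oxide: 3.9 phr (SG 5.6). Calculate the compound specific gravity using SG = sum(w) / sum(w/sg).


Sum of weights = 150.5
Volume contributions:
  polymer: 100/1.15 = 86.9565
  filler: 31.8/2.29 = 13.8865
  plasticizer: 14.8/0.97 = 15.2577
  zinc oxide: 3.9/5.6 = 0.6964
Sum of volumes = 116.7971
SG = 150.5 / 116.7971 = 1.289

SG = 1.289


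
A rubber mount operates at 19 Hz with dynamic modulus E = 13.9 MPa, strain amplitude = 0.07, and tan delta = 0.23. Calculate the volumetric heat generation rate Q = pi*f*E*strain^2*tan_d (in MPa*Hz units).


Q = pi * f * E * strain^2 * tan_d
= pi * 19 * 13.9 * 0.07^2 * 0.23
= pi * 19 * 13.9 * 0.0049 * 0.23
= 0.9351

Q = 0.9351


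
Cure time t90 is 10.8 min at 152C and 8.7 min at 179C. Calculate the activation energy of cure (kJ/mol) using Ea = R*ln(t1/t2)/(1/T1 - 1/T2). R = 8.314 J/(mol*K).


T1 = 425.15 K, T2 = 452.15 K
1/T1 - 1/T2 = 1.4046e-04
ln(t1/t2) = ln(10.8/8.7) = 0.2162
Ea = 8.314 * 0.2162 / 1.4046e-04 = 12798.9128 J/mol
Ea = 12.8 kJ/mol

12.8 kJ/mol


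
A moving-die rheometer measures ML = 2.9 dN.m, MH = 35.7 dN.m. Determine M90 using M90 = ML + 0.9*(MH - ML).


M90 = ML + 0.9 * (MH - ML)
M90 = 2.9 + 0.9 * (35.7 - 2.9)
M90 = 2.9 + 0.9 * 32.8
M90 = 32.42 dN.m

32.42 dN.m


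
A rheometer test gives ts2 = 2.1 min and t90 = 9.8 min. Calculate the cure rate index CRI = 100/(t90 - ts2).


CRI = 100 / (t90 - ts2)
= 100 / (9.8 - 2.1)
= 100 / 7.7
= 12.99 min^-1

12.99 min^-1


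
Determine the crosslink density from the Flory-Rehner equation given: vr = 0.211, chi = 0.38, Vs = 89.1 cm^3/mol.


ln(1 - vr) = ln(1 - 0.211) = -0.2370
Numerator = -((-0.2370) + 0.211 + 0.38 * 0.211^2) = 0.0091
Denominator = 89.1 * (0.211^(1/3) - 0.211/2) = 43.6442
nu = 0.0091 / 43.6442 = 2.0784e-04 mol/cm^3

2.0784e-04 mol/cm^3


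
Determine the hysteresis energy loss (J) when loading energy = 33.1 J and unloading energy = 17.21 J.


Hysteresis loss = loading - unloading
= 33.1 - 17.21
= 15.89 J

15.89 J


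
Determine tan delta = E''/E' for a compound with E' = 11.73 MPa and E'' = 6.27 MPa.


tan delta = E'' / E'
= 6.27 / 11.73
= 0.5345

tan delta = 0.5345


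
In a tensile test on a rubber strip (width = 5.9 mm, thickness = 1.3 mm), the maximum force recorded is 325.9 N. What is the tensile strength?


Area = width * thickness = 5.9 * 1.3 = 7.67 mm^2
TS = force / area = 325.9 / 7.67 = 42.49 MPa

42.49 MPa


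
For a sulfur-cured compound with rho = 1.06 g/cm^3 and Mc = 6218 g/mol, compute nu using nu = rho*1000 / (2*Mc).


nu = rho * 1000 / (2 * Mc)
nu = 1.06 * 1000 / (2 * 6218)
nu = 1060.0 / 12436
nu = 0.0852 mol/L

0.0852 mol/L


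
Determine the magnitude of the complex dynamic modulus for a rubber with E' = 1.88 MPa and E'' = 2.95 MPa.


|E*| = sqrt(E'^2 + E''^2)
= sqrt(1.88^2 + 2.95^2)
= sqrt(3.5344 + 8.7025)
= 3.498 MPa

3.498 MPa


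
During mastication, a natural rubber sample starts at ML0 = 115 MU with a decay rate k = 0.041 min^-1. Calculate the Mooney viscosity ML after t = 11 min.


ML = ML0 * exp(-k * t)
ML = 115 * exp(-0.041 * 11)
ML = 115 * 0.6370
ML = 73.25 MU

73.25 MU


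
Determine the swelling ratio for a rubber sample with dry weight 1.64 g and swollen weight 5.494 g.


Q = W_swollen / W_dry
Q = 5.494 / 1.64
Q = 3.35

Q = 3.35


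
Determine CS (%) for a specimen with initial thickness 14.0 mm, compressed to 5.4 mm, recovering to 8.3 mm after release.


CS = (t0 - recovered) / (t0 - ts) * 100
= (14.0 - 8.3) / (14.0 - 5.4) * 100
= 5.7 / 8.6 * 100
= 66.3%

66.3%


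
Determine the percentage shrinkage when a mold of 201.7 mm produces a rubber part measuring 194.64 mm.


Shrinkage = (mold - part) / mold * 100
= (201.7 - 194.64) / 201.7 * 100
= 7.06 / 201.7 * 100
= 3.5%

3.5%


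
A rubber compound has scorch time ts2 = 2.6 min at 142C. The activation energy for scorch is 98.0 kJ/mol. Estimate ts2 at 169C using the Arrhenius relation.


Convert temperatures: T1 = 142 + 273.15 = 415.15 K, T2 = 169 + 273.15 = 442.15 K
ts2_new = 2.6 * exp(98000 / 8.314 * (1/442.15 - 1/415.15))
1/T2 - 1/T1 = -1.4709e-04
ts2_new = 0.46 min

0.46 min


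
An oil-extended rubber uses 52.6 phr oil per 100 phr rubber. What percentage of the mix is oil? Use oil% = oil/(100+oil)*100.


Oil % = oil / (100 + oil) * 100
= 52.6 / (100 + 52.6) * 100
= 52.6 / 152.6 * 100
= 34.47%

34.47%


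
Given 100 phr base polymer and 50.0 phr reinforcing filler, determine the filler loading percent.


Filler % = filler / (rubber + filler) * 100
= 50.0 / (100 + 50.0) * 100
= 50.0 / 150.0 * 100
= 33.33%

33.33%


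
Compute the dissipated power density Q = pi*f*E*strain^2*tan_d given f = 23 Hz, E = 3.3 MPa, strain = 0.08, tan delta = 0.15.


Q = pi * f * E * strain^2 * tan_d
= pi * 23 * 3.3 * 0.08^2 * 0.15
= pi * 23 * 3.3 * 0.0064 * 0.15
= 0.2289

Q = 0.2289


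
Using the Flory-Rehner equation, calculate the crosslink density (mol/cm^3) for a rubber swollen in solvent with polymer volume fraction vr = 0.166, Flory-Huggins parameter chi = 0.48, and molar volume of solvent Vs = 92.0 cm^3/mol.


ln(1 - vr) = ln(1 - 0.166) = -0.1815
Numerator = -((-0.1815) + 0.166 + 0.48 * 0.166^2) = 0.0023
Denominator = 92.0 * (0.166^(1/3) - 0.166/2) = 42.9260
nu = 0.0023 / 42.9260 = 5.3464e-05 mol/cm^3

5.3464e-05 mol/cm^3


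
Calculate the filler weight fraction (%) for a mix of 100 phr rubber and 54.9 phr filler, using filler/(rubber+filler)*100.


Filler % = filler / (rubber + filler) * 100
= 54.9 / (100 + 54.9) * 100
= 54.9 / 154.9 * 100
= 35.44%

35.44%


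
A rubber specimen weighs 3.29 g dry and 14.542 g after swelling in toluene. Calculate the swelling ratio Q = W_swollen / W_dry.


Q = W_swollen / W_dry
Q = 14.542 / 3.29
Q = 4.42

Q = 4.42


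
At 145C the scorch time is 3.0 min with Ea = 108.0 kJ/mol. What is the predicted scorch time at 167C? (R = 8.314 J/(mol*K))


Convert temperatures: T1 = 145 + 273.15 = 418.15 K, T2 = 167 + 273.15 = 440.15 K
ts2_new = 3.0 * exp(108000 / 8.314 * (1/440.15 - 1/418.15))
1/T2 - 1/T1 = -1.1953e-04
ts2_new = 0.63 min

0.63 min


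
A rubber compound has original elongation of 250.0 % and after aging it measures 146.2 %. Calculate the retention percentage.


Retention = aged / original * 100
= 146.2 / 250.0 * 100
= 58.5%

58.5%


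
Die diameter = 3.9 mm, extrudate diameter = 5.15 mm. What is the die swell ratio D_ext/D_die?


Die swell ratio = D_extrudate / D_die
= 5.15 / 3.9
= 1.321

Die swell = 1.321


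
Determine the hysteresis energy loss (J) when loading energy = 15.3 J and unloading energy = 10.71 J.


Hysteresis loss = loading - unloading
= 15.3 - 10.71
= 4.59 J

4.59 J


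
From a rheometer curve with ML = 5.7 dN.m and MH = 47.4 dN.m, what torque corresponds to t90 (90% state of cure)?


M90 = ML + 0.9 * (MH - ML)
M90 = 5.7 + 0.9 * (47.4 - 5.7)
M90 = 5.7 + 0.9 * 41.7
M90 = 43.23 dN.m

43.23 dN.m


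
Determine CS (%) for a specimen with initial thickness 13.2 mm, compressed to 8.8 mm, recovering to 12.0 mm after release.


CS = (t0 - recovered) / (t0 - ts) * 100
= (13.2 - 12.0) / (13.2 - 8.8) * 100
= 1.2 / 4.4 * 100
= 27.3%

27.3%


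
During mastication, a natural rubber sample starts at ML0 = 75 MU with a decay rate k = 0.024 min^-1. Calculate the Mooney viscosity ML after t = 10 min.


ML = ML0 * exp(-k * t)
ML = 75 * exp(-0.024 * 10)
ML = 75 * 0.7866
ML = 59.0 MU

59.0 MU


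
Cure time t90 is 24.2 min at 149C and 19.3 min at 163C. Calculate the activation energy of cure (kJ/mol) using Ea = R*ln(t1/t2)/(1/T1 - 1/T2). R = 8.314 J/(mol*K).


T1 = 422.15 K, T2 = 436.15 K
1/T1 - 1/T2 = 7.6037e-05
ln(t1/t2) = ln(24.2/19.3) = 0.2262
Ea = 8.314 * 0.2262 / 7.6037e-05 = 24738.2239 J/mol
Ea = 24.74 kJ/mol

24.74 kJ/mol


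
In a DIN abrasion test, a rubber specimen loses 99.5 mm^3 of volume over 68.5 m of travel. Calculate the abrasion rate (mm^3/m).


Rate = volume_loss / distance
= 99.5 / 68.5
= 1.453 mm^3/m

1.453 mm^3/m


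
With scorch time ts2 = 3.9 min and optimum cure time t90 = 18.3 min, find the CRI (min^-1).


CRI = 100 / (t90 - ts2)
= 100 / (18.3 - 3.9)
= 100 / 14.4
= 6.94 min^-1

6.94 min^-1


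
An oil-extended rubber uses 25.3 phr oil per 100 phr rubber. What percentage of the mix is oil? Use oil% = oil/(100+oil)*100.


Oil % = oil / (100 + oil) * 100
= 25.3 / (100 + 25.3) * 100
= 25.3 / 125.3 * 100
= 20.19%

20.19%


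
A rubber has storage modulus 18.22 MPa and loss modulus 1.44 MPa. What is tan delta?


tan delta = E'' / E'
= 1.44 / 18.22
= 0.079

tan delta = 0.079


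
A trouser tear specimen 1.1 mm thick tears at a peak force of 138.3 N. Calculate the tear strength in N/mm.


Tear strength = force / thickness
= 138.3 / 1.1
= 125.73 N/mm

125.73 N/mm


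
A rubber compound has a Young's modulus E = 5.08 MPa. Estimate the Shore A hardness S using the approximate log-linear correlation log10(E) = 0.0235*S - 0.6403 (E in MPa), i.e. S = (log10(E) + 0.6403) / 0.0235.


log10(E) = 0.0235*S - 0.6403  =>  S = (log10(E) + 0.6403) / 0.0235
log10(5.08) = 0.705864
S = (0.705864 + 0.6403) / 0.0235 = 1.346164 / 0.0235
S = 57.3

Shore A = 57.3


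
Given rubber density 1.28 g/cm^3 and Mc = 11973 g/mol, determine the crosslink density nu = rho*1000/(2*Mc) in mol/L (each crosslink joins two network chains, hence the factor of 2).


nu = rho * 1000 / (2 * Mc)
nu = 1.28 * 1000 / (2 * 11973)
nu = 1280.0 / 23946
nu = 0.0535 mol/L

0.0535 mol/L


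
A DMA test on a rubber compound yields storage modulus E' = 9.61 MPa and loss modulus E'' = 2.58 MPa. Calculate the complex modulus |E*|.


|E*| = sqrt(E'^2 + E''^2)
= sqrt(9.61^2 + 2.58^2)
= sqrt(92.3521 + 6.6564)
= 9.95 MPa

9.95 MPa


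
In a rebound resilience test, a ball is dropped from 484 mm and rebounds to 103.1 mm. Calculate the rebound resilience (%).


Resilience = h_rebound / h_drop * 100
= 103.1 / 484 * 100
= 21.3%

21.3%


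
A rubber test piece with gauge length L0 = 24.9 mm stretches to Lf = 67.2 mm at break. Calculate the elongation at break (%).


Elongation = (Lf - L0) / L0 * 100
= (67.2 - 24.9) / 24.9 * 100
= 42.3 / 24.9 * 100
= 169.9%

169.9%


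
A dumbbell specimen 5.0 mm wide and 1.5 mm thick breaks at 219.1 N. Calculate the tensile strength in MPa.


Area = width * thickness = 5.0 * 1.5 = 7.5 mm^2
TS = force / area = 219.1 / 7.5 = 29.21 MPa

29.21 MPa


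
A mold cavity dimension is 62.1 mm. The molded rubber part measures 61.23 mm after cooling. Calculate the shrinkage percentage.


Shrinkage = (mold - part) / mold * 100
= (62.1 - 61.23) / 62.1 * 100
= 0.87 / 62.1 * 100
= 1.4%

1.4%


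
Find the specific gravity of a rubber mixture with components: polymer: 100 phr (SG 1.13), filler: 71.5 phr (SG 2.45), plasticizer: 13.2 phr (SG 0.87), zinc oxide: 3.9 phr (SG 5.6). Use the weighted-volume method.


Sum of weights = 188.6
Volume contributions:
  polymer: 100/1.13 = 88.4956
  filler: 71.5/2.45 = 29.1837
  plasticizer: 13.2/0.87 = 15.1724
  zinc oxide: 3.9/5.6 = 0.6964
Sum of volumes = 133.5481
SG = 188.6 / 133.5481 = 1.412

SG = 1.412


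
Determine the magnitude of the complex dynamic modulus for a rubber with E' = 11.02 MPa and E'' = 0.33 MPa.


|E*| = sqrt(E'^2 + E''^2)
= sqrt(11.02^2 + 0.33^2)
= sqrt(121.4404 + 0.1089)
= 11.025 MPa

11.025 MPa


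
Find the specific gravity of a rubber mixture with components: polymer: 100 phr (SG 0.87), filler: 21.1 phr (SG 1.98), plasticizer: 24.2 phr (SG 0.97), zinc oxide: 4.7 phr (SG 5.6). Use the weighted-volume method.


Sum of weights = 150.0
Volume contributions:
  polymer: 100/0.87 = 114.9425
  filler: 21.1/1.98 = 10.6566
  plasticizer: 24.2/0.97 = 24.9485
  zinc oxide: 4.7/5.6 = 0.8393
Sum of volumes = 151.3868
SG = 150.0 / 151.3868 = 0.991

SG = 0.991


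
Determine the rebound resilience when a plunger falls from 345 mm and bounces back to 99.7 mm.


Resilience = h_rebound / h_drop * 100
= 99.7 / 345 * 100
= 28.9%

28.9%


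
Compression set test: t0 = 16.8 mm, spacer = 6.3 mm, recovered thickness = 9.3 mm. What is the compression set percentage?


CS = (t0 - recovered) / (t0 - ts) * 100
= (16.8 - 9.3) / (16.8 - 6.3) * 100
= 7.5 / 10.5 * 100
= 71.4%

71.4%


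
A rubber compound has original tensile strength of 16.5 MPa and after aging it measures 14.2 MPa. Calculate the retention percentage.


Retention = aged / original * 100
= 14.2 / 16.5 * 100
= 86.1%

86.1%


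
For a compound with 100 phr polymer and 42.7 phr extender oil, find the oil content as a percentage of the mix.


Oil % = oil / (100 + oil) * 100
= 42.7 / (100 + 42.7) * 100
= 42.7 / 142.7 * 100
= 29.92%

29.92%


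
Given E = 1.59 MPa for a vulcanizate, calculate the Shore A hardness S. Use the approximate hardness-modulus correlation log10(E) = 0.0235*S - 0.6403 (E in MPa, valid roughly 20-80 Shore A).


log10(E) = 0.0235*S - 0.6403  =>  S = (log10(E) + 0.6403) / 0.0235
log10(1.59) = 0.201397
S = (0.201397 + 0.6403) / 0.0235 = 0.841697 / 0.0235
S = 35.8

Shore A = 35.8


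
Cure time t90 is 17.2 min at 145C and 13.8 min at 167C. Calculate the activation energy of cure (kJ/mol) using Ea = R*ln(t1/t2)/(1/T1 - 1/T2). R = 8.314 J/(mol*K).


T1 = 418.15 K, T2 = 440.15 K
1/T1 - 1/T2 = 1.1953e-04
ln(t1/t2) = ln(17.2/13.8) = 0.2202
Ea = 8.314 * 0.2202 / 1.1953e-04 = 15318.5587 J/mol
Ea = 15.32 kJ/mol

15.32 kJ/mol


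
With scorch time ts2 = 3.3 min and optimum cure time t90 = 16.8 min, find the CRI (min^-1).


CRI = 100 / (t90 - ts2)
= 100 / (16.8 - 3.3)
= 100 / 13.5
= 7.41 min^-1

7.41 min^-1


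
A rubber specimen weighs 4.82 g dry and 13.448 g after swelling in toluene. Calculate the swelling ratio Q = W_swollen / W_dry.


Q = W_swollen / W_dry
Q = 13.448 / 4.82
Q = 2.79

Q = 2.79


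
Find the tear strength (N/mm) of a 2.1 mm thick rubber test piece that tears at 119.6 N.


Tear strength = force / thickness
= 119.6 / 2.1
= 56.95 N/mm

56.95 N/mm


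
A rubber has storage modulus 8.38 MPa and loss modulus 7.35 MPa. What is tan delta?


tan delta = E'' / E'
= 7.35 / 8.38
= 0.8771

tan delta = 0.8771


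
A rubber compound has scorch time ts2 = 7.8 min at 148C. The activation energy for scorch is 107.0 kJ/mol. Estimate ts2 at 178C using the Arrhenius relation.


Convert temperatures: T1 = 148 + 273.15 = 421.15 K, T2 = 178 + 273.15 = 451.15 K
ts2_new = 7.8 * exp(107000 / 8.314 * (1/451.15 - 1/421.15))
1/T2 - 1/T1 = -1.5789e-04
ts2_new = 1.02 min

1.02 min


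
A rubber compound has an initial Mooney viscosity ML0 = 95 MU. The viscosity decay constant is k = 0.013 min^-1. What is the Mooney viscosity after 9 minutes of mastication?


ML = ML0 * exp(-k * t)
ML = 95 * exp(-0.013 * 9)
ML = 95 * 0.8896
ML = 84.51 MU

84.51 MU


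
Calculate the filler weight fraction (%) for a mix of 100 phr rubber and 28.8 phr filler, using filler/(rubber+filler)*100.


Filler % = filler / (rubber + filler) * 100
= 28.8 / (100 + 28.8) * 100
= 28.8 / 128.8 * 100
= 22.36%

22.36%


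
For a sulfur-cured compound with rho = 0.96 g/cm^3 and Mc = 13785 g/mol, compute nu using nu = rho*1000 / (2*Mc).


nu = rho * 1000 / (2 * Mc)
nu = 0.96 * 1000 / (2 * 13785)
nu = 960.0 / 27570
nu = 0.0348 mol/L

0.0348 mol/L


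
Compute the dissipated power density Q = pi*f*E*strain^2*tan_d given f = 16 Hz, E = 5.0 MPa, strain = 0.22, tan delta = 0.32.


Q = pi * f * E * strain^2 * tan_d
= pi * 16 * 5.0 * 0.22^2 * 0.32
= pi * 16 * 5.0 * 0.0484 * 0.32
= 3.8926

Q = 3.8926


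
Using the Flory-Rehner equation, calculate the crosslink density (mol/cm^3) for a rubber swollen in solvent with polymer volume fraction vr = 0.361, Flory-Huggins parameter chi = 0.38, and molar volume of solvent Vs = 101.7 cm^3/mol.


ln(1 - vr) = ln(1 - 0.361) = -0.4479
Numerator = -((-0.4479) + 0.361 + 0.38 * 0.361^2) = 0.0373
Denominator = 101.7 * (0.361^(1/3) - 0.361/2) = 54.0573
nu = 0.0373 / 54.0573 = 6.9054e-04 mol/cm^3

6.9054e-04 mol/cm^3


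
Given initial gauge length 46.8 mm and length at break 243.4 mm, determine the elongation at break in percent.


Elongation = (Lf - L0) / L0 * 100
= (243.4 - 46.8) / 46.8 * 100
= 196.6 / 46.8 * 100
= 420.1%

420.1%


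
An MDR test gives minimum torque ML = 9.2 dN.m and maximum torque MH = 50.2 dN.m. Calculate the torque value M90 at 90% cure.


M90 = ML + 0.9 * (MH - ML)
M90 = 9.2 + 0.9 * (50.2 - 9.2)
M90 = 9.2 + 0.9 * 41.0
M90 = 46.1 dN.m

46.1 dN.m


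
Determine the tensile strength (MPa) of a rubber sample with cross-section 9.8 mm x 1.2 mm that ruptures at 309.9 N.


Area = width * thickness = 9.8 * 1.2 = 11.76 mm^2
TS = force / area = 309.9 / 11.76 = 26.35 MPa

26.35 MPa


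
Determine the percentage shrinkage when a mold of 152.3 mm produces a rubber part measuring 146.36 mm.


Shrinkage = (mold - part) / mold * 100
= (152.3 - 146.36) / 152.3 * 100
= 5.94 / 152.3 * 100
= 3.9%

3.9%


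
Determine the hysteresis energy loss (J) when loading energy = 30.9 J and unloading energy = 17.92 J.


Hysteresis loss = loading - unloading
= 30.9 - 17.92
= 12.98 J

12.98 J


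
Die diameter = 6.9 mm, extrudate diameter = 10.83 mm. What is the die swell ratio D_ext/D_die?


Die swell ratio = D_extrudate / D_die
= 10.83 / 6.9
= 1.57

Die swell = 1.57


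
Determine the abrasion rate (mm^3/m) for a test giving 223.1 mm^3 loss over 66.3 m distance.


Rate = volume_loss / distance
= 223.1 / 66.3
= 3.365 mm^3/m

3.365 mm^3/m


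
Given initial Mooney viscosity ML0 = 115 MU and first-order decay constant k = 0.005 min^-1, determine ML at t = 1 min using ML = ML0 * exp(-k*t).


ML = ML0 * exp(-k * t)
ML = 115 * exp(-0.005 * 1)
ML = 115 * 0.9950
ML = 114.43 MU

114.43 MU


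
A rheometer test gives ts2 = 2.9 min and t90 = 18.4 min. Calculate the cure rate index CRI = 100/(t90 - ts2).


CRI = 100 / (t90 - ts2)
= 100 / (18.4 - 2.9)
= 100 / 15.5
= 6.45 min^-1

6.45 min^-1


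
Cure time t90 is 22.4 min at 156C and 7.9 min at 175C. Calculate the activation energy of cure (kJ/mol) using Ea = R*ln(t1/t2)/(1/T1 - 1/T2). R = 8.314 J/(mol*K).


T1 = 429.15 K, T2 = 448.15 K
1/T1 - 1/T2 = 9.8792e-05
ln(t1/t2) = ln(22.4/7.9) = 1.0422
Ea = 8.314 * 1.0422 / 9.8792e-05 = 87708.0096 J/mol
Ea = 87.71 kJ/mol

87.71 kJ/mol


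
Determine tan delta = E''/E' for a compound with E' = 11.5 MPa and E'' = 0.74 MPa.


tan delta = E'' / E'
= 0.74 / 11.5
= 0.0643

tan delta = 0.0643


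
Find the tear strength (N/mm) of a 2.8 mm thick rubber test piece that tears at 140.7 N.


Tear strength = force / thickness
= 140.7 / 2.8
= 50.25 N/mm

50.25 N/mm


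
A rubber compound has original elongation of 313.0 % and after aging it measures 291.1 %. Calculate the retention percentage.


Retention = aged / original * 100
= 291.1 / 313.0 * 100
= 93.0%

93.0%


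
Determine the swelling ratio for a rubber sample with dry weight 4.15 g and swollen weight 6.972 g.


Q = W_swollen / W_dry
Q = 6.972 / 4.15
Q = 1.68

Q = 1.68


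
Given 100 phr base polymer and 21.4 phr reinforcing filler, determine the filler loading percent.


Filler % = filler / (rubber + filler) * 100
= 21.4 / (100 + 21.4) * 100
= 21.4 / 121.4 * 100
= 17.63%

17.63%


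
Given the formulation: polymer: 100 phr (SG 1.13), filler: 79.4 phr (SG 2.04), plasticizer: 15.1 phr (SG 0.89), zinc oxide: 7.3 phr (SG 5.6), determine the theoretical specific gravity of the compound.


Sum of weights = 201.8
Volume contributions:
  polymer: 100/1.13 = 88.4956
  filler: 79.4/2.04 = 38.9216
  plasticizer: 15.1/0.89 = 16.9663
  zinc oxide: 7.3/5.6 = 1.3036
Sum of volumes = 145.6870
SG = 201.8 / 145.6870 = 1.385

SG = 1.385


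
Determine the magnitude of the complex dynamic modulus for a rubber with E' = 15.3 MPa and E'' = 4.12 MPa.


|E*| = sqrt(E'^2 + E''^2)
= sqrt(15.3^2 + 4.12^2)
= sqrt(234.0900 + 16.9744)
= 15.845 MPa

15.845 MPa


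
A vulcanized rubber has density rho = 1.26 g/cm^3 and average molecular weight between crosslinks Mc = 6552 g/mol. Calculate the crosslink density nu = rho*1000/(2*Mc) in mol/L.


nu = rho * 1000 / (2 * Mc)
nu = 1.26 * 1000 / (2 * 6552)
nu = 1260.0 / 13104
nu = 0.0962 mol/L

0.0962 mol/L


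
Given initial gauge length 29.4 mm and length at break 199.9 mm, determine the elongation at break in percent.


Elongation = (Lf - L0) / L0 * 100
= (199.9 - 29.4) / 29.4 * 100
= 170.5 / 29.4 * 100
= 579.9%

579.9%


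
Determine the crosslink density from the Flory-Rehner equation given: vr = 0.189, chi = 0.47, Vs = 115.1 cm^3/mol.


ln(1 - vr) = ln(1 - 0.189) = -0.2095
Numerator = -((-0.2095) + 0.189 + 0.47 * 0.189^2) = 0.0037
Denominator = 115.1 * (0.189^(1/3) - 0.189/2) = 55.1766
nu = 0.0037 / 55.1766 = 6.7028e-05 mol/cm^3

6.7028e-05 mol/cm^3


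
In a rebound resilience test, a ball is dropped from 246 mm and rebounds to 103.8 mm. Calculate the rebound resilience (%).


Resilience = h_rebound / h_drop * 100
= 103.8 / 246 * 100
= 42.2%

42.2%


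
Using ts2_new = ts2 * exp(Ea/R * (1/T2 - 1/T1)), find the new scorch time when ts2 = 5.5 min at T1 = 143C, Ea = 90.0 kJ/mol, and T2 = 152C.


Convert temperatures: T1 = 143 + 273.15 = 416.15 K, T2 = 152 + 273.15 = 425.15 K
ts2_new = 5.5 * exp(90000 / 8.314 * (1/425.15 - 1/416.15))
1/T2 - 1/T1 = -5.0869e-05
ts2_new = 3.17 min

3.17 min


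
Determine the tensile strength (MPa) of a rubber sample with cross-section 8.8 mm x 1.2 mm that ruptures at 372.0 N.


Area = width * thickness = 8.8 * 1.2 = 10.56 mm^2
TS = force / area = 372.0 / 10.56 = 35.23 MPa

35.23 MPa


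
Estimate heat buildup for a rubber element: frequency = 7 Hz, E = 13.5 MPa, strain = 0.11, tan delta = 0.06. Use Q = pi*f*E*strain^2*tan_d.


Q = pi * f * E * strain^2 * tan_d
= pi * 7 * 13.5 * 0.11^2 * 0.06
= pi * 7 * 13.5 * 0.0121 * 0.06
= 0.2155

Q = 0.2155


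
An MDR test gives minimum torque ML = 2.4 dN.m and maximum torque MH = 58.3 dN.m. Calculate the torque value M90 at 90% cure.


M90 = ML + 0.9 * (MH - ML)
M90 = 2.4 + 0.9 * (58.3 - 2.4)
M90 = 2.4 + 0.9 * 55.9
M90 = 52.71 dN.m

52.71 dN.m


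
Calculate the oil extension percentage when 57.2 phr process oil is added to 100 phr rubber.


Oil % = oil / (100 + oil) * 100
= 57.2 / (100 + 57.2) * 100
= 57.2 / 157.2 * 100
= 36.39%

36.39%


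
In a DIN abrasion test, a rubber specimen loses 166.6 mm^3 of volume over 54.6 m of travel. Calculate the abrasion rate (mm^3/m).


Rate = volume_loss / distance
= 166.6 / 54.6
= 3.051 mm^3/m

3.051 mm^3/m


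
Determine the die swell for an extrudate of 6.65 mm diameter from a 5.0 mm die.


Die swell ratio = D_extrudate / D_die
= 6.65 / 5.0
= 1.33

Die swell = 1.33


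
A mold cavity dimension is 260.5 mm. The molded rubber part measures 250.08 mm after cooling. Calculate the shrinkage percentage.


Shrinkage = (mold - part) / mold * 100
= (260.5 - 250.08) / 260.5 * 100
= 10.42 / 260.5 * 100
= 4.0%

4.0%


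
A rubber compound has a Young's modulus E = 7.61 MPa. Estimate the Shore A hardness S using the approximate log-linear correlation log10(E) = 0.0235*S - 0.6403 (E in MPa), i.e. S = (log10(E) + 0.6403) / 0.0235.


log10(E) = 0.0235*S - 0.6403  =>  S = (log10(E) + 0.6403) / 0.0235
log10(7.61) = 0.881385
S = (0.881385 + 0.6403) / 0.0235 = 1.521685 / 0.0235
S = 64.8

Shore A = 64.8


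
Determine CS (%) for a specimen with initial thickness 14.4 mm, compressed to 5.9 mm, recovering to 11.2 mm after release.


CS = (t0 - recovered) / (t0 - ts) * 100
= (14.4 - 11.2) / (14.4 - 5.9) * 100
= 3.2 / 8.5 * 100
= 37.6%

37.6%


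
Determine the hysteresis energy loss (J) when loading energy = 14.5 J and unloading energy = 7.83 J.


Hysteresis loss = loading - unloading
= 14.5 - 7.83
= 6.67 J

6.67 J


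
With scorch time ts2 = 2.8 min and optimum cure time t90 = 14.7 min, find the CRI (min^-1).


CRI = 100 / (t90 - ts2)
= 100 / (14.7 - 2.8)
= 100 / 11.9
= 8.4 min^-1

8.4 min^-1


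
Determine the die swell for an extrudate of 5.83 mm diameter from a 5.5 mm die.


Die swell ratio = D_extrudate / D_die
= 5.83 / 5.5
= 1.06

Die swell = 1.06


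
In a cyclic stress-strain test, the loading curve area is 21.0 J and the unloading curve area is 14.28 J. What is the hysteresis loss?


Hysteresis loss = loading - unloading
= 21.0 - 14.28
= 6.72 J

6.72 J


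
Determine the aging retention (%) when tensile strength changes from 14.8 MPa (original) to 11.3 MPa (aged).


Retention = aged / original * 100
= 11.3 / 14.8 * 100
= 76.4%

76.4%


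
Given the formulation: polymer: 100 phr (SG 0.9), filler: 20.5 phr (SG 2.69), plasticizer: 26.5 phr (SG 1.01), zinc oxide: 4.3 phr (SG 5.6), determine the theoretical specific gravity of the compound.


Sum of weights = 151.3
Volume contributions:
  polymer: 100/0.9 = 111.1111
  filler: 20.5/2.69 = 7.6208
  plasticizer: 26.5/1.01 = 26.2376
  zinc oxide: 4.3/5.6 = 0.7679
Sum of volumes = 145.7374
SG = 151.3 / 145.7374 = 1.038

SG = 1.038


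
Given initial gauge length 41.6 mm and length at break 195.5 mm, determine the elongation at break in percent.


Elongation = (Lf - L0) / L0 * 100
= (195.5 - 41.6) / 41.6 * 100
= 153.9 / 41.6 * 100
= 370.0%

370.0%


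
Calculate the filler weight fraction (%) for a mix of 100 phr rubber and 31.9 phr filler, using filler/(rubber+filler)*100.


Filler % = filler / (rubber + filler) * 100
= 31.9 / (100 + 31.9) * 100
= 31.9 / 131.9 * 100
= 24.18%

24.18%


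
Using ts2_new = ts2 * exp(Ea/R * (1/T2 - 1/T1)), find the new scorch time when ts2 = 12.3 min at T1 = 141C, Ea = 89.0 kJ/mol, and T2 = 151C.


Convert temperatures: T1 = 141 + 273.15 = 414.15 K, T2 = 151 + 273.15 = 424.15 K
ts2_new = 12.3 * exp(89000 / 8.314 * (1/424.15 - 1/414.15))
1/T2 - 1/T1 = -5.6928e-05
ts2_new = 6.69 min

6.69 min


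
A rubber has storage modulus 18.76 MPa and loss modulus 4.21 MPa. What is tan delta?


tan delta = E'' / E'
= 4.21 / 18.76
= 0.2244

tan delta = 0.2244


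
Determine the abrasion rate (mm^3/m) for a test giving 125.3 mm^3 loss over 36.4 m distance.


Rate = volume_loss / distance
= 125.3 / 36.4
= 3.442 mm^3/m

3.442 mm^3/m


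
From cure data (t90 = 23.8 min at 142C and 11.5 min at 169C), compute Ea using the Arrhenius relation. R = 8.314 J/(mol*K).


T1 = 415.15 K, T2 = 442.15 K
1/T1 - 1/T2 = 1.4709e-04
ln(t1/t2) = ln(23.8/11.5) = 0.7273
Ea = 8.314 * 0.7273 / 1.4709e-04 = 41110.9518 J/mol
Ea = 41.11 kJ/mol

41.11 kJ/mol


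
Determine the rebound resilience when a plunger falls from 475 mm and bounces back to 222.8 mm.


Resilience = h_rebound / h_drop * 100
= 222.8 / 475 * 100
= 46.9%

46.9%


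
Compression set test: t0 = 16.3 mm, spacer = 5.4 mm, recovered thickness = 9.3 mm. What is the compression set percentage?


CS = (t0 - recovered) / (t0 - ts) * 100
= (16.3 - 9.3) / (16.3 - 5.4) * 100
= 7.0 / 10.9 * 100
= 64.2%

64.2%


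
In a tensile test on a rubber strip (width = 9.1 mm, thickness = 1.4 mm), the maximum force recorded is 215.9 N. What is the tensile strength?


Area = width * thickness = 9.1 * 1.4 = 12.74 mm^2
TS = force / area = 215.9 / 12.74 = 16.95 MPa

16.95 MPa


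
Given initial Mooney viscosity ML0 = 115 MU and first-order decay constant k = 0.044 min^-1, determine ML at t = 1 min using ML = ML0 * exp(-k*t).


ML = ML0 * exp(-k * t)
ML = 115 * exp(-0.044 * 1)
ML = 115 * 0.9570
ML = 110.05 MU

110.05 MU


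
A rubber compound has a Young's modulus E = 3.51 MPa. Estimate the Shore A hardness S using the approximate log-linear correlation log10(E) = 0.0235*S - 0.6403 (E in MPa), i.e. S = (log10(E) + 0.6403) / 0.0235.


log10(E) = 0.0235*S - 0.6403  =>  S = (log10(E) + 0.6403) / 0.0235
log10(3.51) = 0.545307
S = (0.545307 + 0.6403) / 0.0235 = 1.185607 / 0.0235
S = 50.5

Shore A = 50.5


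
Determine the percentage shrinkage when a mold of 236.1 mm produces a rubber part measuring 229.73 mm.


Shrinkage = (mold - part) / mold * 100
= (236.1 - 229.73) / 236.1 * 100
= 6.37 / 236.1 * 100
= 2.7%

2.7%


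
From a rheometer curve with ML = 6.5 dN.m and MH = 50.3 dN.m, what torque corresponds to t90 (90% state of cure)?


M90 = ML + 0.9 * (MH - ML)
M90 = 6.5 + 0.9 * (50.3 - 6.5)
M90 = 6.5 + 0.9 * 43.8
M90 = 45.92 dN.m

45.92 dN.m


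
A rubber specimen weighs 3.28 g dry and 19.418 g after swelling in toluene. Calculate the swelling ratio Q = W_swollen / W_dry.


Q = W_swollen / W_dry
Q = 19.418 / 3.28
Q = 5.92

Q = 5.92


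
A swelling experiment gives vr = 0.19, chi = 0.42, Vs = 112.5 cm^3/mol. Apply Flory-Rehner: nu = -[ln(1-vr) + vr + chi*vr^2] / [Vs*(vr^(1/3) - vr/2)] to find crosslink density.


ln(1 - vr) = ln(1 - 0.19) = -0.2107
Numerator = -((-0.2107) + 0.19 + 0.42 * 0.19^2) = 0.0056
Denominator = 112.5 * (0.19^(1/3) - 0.19/2) = 53.9876
nu = 0.0056 / 53.9876 = 1.0297e-04 mol/cm^3

1.0297e-04 mol/cm^3


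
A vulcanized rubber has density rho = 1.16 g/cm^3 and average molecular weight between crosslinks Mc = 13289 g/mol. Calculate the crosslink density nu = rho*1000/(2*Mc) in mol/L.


nu = rho * 1000 / (2 * Mc)
nu = 1.16 * 1000 / (2 * 13289)
nu = 1160.0 / 26578
nu = 0.0436 mol/L

0.0436 mol/L


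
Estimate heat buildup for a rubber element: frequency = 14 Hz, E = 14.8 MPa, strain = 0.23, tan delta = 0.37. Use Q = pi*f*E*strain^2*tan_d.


Q = pi * f * E * strain^2 * tan_d
= pi * 14 * 14.8 * 0.23^2 * 0.37
= pi * 14 * 14.8 * 0.0529 * 0.37
= 12.7408

Q = 12.7408


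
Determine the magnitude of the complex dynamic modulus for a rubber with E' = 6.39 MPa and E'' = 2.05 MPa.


|E*| = sqrt(E'^2 + E''^2)
= sqrt(6.39^2 + 2.05^2)
= sqrt(40.8321 + 4.2025)
= 6.711 MPa

6.711 MPa


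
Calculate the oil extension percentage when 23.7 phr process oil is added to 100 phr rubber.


Oil % = oil / (100 + oil) * 100
= 23.7 / (100 + 23.7) * 100
= 23.7 / 123.7 * 100
= 19.16%

19.16%


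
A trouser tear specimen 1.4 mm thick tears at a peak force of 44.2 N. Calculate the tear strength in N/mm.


Tear strength = force / thickness
= 44.2 / 1.4
= 31.57 N/mm

31.57 N/mm


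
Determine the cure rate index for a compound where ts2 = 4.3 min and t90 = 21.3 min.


CRI = 100 / (t90 - ts2)
= 100 / (21.3 - 4.3)
= 100 / 17.0
= 5.88 min^-1

5.88 min^-1


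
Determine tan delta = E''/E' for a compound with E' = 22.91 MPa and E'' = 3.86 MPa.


tan delta = E'' / E'
= 3.86 / 22.91
= 0.1685

tan delta = 0.1685


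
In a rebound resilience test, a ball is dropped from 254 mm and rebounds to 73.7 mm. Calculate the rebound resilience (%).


Resilience = h_rebound / h_drop * 100
= 73.7 / 254 * 100
= 29.0%

29.0%


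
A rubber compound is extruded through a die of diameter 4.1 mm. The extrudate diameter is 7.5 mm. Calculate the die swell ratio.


Die swell ratio = D_extrudate / D_die
= 7.5 / 4.1
= 1.829

Die swell = 1.829


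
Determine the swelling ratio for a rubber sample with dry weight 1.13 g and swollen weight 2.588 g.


Q = W_swollen / W_dry
Q = 2.588 / 1.13
Q = 2.29

Q = 2.29


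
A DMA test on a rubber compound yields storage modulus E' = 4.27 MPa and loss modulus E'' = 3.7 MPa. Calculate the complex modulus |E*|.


|E*| = sqrt(E'^2 + E''^2)
= sqrt(4.27^2 + 3.7^2)
= sqrt(18.2329 + 13.6900)
= 5.65 MPa

5.65 MPa


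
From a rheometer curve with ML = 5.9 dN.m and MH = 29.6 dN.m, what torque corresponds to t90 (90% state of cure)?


M90 = ML + 0.9 * (MH - ML)
M90 = 5.9 + 0.9 * (29.6 - 5.9)
M90 = 5.9 + 0.9 * 23.7
M90 = 27.23 dN.m

27.23 dN.m


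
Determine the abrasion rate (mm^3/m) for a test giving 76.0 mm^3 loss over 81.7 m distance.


Rate = volume_loss / distance
= 76.0 / 81.7
= 0.93 mm^3/m

0.93 mm^3/m


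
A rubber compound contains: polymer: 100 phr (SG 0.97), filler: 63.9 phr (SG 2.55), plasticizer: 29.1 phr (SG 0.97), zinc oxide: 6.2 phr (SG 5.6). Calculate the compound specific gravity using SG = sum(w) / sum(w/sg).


Sum of weights = 199.2
Volume contributions:
  polymer: 100/0.97 = 103.0928
  filler: 63.9/2.55 = 25.0588
  plasticizer: 29.1/0.97 = 30.0000
  zinc oxide: 6.2/5.6 = 1.1071
Sum of volumes = 159.2587
SG = 199.2 / 159.2587 = 1.251

SG = 1.251
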